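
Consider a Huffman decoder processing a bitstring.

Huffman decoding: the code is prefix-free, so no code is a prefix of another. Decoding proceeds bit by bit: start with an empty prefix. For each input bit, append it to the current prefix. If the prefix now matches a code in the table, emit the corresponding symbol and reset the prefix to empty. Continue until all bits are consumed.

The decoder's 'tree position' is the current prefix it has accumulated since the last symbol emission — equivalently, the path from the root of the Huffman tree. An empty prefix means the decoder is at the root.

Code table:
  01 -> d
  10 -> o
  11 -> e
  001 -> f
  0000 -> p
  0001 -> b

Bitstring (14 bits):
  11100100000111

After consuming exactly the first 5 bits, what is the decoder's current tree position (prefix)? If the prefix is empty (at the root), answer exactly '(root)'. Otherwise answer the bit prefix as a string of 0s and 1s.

Answer: 0

Derivation:
Bit 0: prefix='1' (no match yet)
Bit 1: prefix='11' -> emit 'e', reset
Bit 2: prefix='1' (no match yet)
Bit 3: prefix='10' -> emit 'o', reset
Bit 4: prefix='0' (no match yet)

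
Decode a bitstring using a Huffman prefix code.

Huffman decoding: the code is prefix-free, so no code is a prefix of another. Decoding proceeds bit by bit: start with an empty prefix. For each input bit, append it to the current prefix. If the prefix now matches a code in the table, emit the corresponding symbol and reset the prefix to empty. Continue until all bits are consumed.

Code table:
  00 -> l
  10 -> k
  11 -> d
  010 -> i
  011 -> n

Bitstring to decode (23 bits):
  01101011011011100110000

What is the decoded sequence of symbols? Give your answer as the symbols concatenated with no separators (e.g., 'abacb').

Bit 0: prefix='0' (no match yet)
Bit 1: prefix='01' (no match yet)
Bit 2: prefix='011' -> emit 'n', reset
Bit 3: prefix='0' (no match yet)
Bit 4: prefix='01' (no match yet)
Bit 5: prefix='010' -> emit 'i', reset
Bit 6: prefix='1' (no match yet)
Bit 7: prefix='11' -> emit 'd', reset
Bit 8: prefix='0' (no match yet)
Bit 9: prefix='01' (no match yet)
Bit 10: prefix='011' -> emit 'n', reset
Bit 11: prefix='0' (no match yet)
Bit 12: prefix='01' (no match yet)
Bit 13: prefix='011' -> emit 'n', reset
Bit 14: prefix='1' (no match yet)
Bit 15: prefix='10' -> emit 'k', reset
Bit 16: prefix='0' (no match yet)
Bit 17: prefix='01' (no match yet)
Bit 18: prefix='011' -> emit 'n', reset
Bit 19: prefix='0' (no match yet)
Bit 20: prefix='00' -> emit 'l', reset
Bit 21: prefix='0' (no match yet)
Bit 22: prefix='00' -> emit 'l', reset

Answer: nidnnknll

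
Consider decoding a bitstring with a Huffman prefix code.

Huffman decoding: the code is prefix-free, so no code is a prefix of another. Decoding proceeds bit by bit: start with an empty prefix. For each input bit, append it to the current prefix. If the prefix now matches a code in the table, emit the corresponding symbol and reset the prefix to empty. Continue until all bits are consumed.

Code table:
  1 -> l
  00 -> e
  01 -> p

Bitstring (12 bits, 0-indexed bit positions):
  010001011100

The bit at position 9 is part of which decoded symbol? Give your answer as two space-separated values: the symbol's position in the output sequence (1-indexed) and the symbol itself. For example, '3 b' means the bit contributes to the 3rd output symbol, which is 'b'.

Bit 0: prefix='0' (no match yet)
Bit 1: prefix='01' -> emit 'p', reset
Bit 2: prefix='0' (no match yet)
Bit 3: prefix='00' -> emit 'e', reset
Bit 4: prefix='0' (no match yet)
Bit 5: prefix='01' -> emit 'p', reset
Bit 6: prefix='0' (no match yet)
Bit 7: prefix='01' -> emit 'p', reset
Bit 8: prefix='1' -> emit 'l', reset
Bit 9: prefix='1' -> emit 'l', reset
Bit 10: prefix='0' (no match yet)
Bit 11: prefix='00' -> emit 'e', reset

Answer: 6 l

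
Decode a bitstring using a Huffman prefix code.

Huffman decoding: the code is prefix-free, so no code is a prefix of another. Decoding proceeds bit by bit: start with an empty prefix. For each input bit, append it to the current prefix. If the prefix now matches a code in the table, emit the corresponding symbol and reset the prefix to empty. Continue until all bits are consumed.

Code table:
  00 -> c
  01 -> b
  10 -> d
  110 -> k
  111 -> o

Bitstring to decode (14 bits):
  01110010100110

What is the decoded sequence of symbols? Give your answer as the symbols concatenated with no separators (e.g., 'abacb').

Bit 0: prefix='0' (no match yet)
Bit 1: prefix='01' -> emit 'b', reset
Bit 2: prefix='1' (no match yet)
Bit 3: prefix='11' (no match yet)
Bit 4: prefix='110' -> emit 'k', reset
Bit 5: prefix='0' (no match yet)
Bit 6: prefix='01' -> emit 'b', reset
Bit 7: prefix='0' (no match yet)
Bit 8: prefix='01' -> emit 'b', reset
Bit 9: prefix='0' (no match yet)
Bit 10: prefix='00' -> emit 'c', reset
Bit 11: prefix='1' (no match yet)
Bit 12: prefix='11' (no match yet)
Bit 13: prefix='110' -> emit 'k', reset

Answer: bkbbck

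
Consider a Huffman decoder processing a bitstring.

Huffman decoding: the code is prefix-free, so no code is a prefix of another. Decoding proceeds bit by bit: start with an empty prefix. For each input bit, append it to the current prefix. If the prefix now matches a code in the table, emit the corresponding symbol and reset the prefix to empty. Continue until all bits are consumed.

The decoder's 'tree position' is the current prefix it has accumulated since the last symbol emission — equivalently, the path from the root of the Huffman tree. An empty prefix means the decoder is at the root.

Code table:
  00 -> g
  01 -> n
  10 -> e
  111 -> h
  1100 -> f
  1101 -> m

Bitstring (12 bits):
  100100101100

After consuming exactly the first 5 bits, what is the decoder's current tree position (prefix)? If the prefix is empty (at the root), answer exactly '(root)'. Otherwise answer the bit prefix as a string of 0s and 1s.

Bit 0: prefix='1' (no match yet)
Bit 1: prefix='10' -> emit 'e', reset
Bit 2: prefix='0' (no match yet)
Bit 3: prefix='01' -> emit 'n', reset
Bit 4: prefix='0' (no match yet)

Answer: 0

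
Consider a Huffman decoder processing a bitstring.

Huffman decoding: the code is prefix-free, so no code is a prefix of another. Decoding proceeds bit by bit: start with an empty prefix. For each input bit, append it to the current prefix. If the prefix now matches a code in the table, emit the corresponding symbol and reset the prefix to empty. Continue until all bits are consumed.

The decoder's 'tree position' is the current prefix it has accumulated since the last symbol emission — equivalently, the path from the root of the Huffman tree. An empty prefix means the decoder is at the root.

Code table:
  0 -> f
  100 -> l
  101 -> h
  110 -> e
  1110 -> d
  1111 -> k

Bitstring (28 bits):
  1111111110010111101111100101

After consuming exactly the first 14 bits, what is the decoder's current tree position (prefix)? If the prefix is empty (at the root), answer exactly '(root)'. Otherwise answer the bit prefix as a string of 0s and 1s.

Bit 0: prefix='1' (no match yet)
Bit 1: prefix='11' (no match yet)
Bit 2: prefix='111' (no match yet)
Bit 3: prefix='1111' -> emit 'k', reset
Bit 4: prefix='1' (no match yet)
Bit 5: prefix='11' (no match yet)
Bit 6: prefix='111' (no match yet)
Bit 7: prefix='1111' -> emit 'k', reset
Bit 8: prefix='1' (no match yet)
Bit 9: prefix='10' (no match yet)
Bit 10: prefix='100' -> emit 'l', reset
Bit 11: prefix='1' (no match yet)
Bit 12: prefix='10' (no match yet)
Bit 13: prefix='101' -> emit 'h', reset

Answer: (root)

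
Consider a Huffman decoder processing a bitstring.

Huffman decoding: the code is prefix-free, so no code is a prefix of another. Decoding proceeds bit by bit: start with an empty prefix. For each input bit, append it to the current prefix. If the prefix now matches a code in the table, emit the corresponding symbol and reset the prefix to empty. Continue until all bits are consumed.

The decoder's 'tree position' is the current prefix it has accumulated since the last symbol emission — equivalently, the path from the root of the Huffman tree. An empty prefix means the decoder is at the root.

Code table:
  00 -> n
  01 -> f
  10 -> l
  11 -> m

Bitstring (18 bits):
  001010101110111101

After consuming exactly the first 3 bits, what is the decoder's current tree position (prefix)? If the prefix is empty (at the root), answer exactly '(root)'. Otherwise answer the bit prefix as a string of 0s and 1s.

Bit 0: prefix='0' (no match yet)
Bit 1: prefix='00' -> emit 'n', reset
Bit 2: prefix='1' (no match yet)

Answer: 1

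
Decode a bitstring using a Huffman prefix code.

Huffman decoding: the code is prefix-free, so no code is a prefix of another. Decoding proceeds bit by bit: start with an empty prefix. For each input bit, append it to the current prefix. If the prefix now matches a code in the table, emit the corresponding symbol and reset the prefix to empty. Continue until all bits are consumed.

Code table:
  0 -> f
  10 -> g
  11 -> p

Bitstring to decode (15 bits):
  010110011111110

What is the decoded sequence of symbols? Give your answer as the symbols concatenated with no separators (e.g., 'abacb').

Answer: fgpffpppg

Derivation:
Bit 0: prefix='0' -> emit 'f', reset
Bit 1: prefix='1' (no match yet)
Bit 2: prefix='10' -> emit 'g', reset
Bit 3: prefix='1' (no match yet)
Bit 4: prefix='11' -> emit 'p', reset
Bit 5: prefix='0' -> emit 'f', reset
Bit 6: prefix='0' -> emit 'f', reset
Bit 7: prefix='1' (no match yet)
Bit 8: prefix='11' -> emit 'p', reset
Bit 9: prefix='1' (no match yet)
Bit 10: prefix='11' -> emit 'p', reset
Bit 11: prefix='1' (no match yet)
Bit 12: prefix='11' -> emit 'p', reset
Bit 13: prefix='1' (no match yet)
Bit 14: prefix='10' -> emit 'g', reset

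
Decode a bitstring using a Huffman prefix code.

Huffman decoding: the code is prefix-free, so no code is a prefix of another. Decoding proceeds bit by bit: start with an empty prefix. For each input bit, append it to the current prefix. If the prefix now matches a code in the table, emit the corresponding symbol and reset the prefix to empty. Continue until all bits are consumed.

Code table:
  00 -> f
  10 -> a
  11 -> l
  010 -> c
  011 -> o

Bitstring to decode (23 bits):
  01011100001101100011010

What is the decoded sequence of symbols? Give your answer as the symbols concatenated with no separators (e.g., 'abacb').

Bit 0: prefix='0' (no match yet)
Bit 1: prefix='01' (no match yet)
Bit 2: prefix='010' -> emit 'c', reset
Bit 3: prefix='1' (no match yet)
Bit 4: prefix='11' -> emit 'l', reset
Bit 5: prefix='1' (no match yet)
Bit 6: prefix='10' -> emit 'a', reset
Bit 7: prefix='0' (no match yet)
Bit 8: prefix='00' -> emit 'f', reset
Bit 9: prefix='0' (no match yet)
Bit 10: prefix='01' (no match yet)
Bit 11: prefix='011' -> emit 'o', reset
Bit 12: prefix='0' (no match yet)
Bit 13: prefix='01' (no match yet)
Bit 14: prefix='011' -> emit 'o', reset
Bit 15: prefix='0' (no match yet)
Bit 16: prefix='00' -> emit 'f', reset
Bit 17: prefix='0' (no match yet)
Bit 18: prefix='01' (no match yet)
Bit 19: prefix='011' -> emit 'o', reset
Bit 20: prefix='0' (no match yet)
Bit 21: prefix='01' (no match yet)
Bit 22: prefix='010' -> emit 'c', reset

Answer: clafoofoc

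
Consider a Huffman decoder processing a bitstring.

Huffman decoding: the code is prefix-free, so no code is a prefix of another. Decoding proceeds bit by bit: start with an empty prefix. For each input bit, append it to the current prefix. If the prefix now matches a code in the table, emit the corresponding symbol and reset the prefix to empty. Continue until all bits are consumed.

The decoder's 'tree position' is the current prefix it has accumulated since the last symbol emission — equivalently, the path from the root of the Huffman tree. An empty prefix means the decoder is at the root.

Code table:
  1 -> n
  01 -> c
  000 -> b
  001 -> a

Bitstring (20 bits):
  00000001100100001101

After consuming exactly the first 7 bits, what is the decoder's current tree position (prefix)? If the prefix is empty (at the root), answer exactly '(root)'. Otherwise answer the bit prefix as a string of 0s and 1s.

Bit 0: prefix='0' (no match yet)
Bit 1: prefix='00' (no match yet)
Bit 2: prefix='000' -> emit 'b', reset
Bit 3: prefix='0' (no match yet)
Bit 4: prefix='00' (no match yet)
Bit 5: prefix='000' -> emit 'b', reset
Bit 6: prefix='0' (no match yet)

Answer: 0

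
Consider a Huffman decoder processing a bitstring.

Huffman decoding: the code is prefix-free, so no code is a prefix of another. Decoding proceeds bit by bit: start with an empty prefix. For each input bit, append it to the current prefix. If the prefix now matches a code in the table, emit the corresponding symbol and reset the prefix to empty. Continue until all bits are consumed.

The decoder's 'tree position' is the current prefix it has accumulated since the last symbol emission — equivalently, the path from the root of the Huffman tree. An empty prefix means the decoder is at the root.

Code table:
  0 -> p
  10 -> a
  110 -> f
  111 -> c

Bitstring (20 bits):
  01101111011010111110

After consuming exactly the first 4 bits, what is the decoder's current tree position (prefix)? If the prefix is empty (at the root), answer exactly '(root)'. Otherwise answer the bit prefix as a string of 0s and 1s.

Bit 0: prefix='0' -> emit 'p', reset
Bit 1: prefix='1' (no match yet)
Bit 2: prefix='11' (no match yet)
Bit 3: prefix='110' -> emit 'f', reset

Answer: (root)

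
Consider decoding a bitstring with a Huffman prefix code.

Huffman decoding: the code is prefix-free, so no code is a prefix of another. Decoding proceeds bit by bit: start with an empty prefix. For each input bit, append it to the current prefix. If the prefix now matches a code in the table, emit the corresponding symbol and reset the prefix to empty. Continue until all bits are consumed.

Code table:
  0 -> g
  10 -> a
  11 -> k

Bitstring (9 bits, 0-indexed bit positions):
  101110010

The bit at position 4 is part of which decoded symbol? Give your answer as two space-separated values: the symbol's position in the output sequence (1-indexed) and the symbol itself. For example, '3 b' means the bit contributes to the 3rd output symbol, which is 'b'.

Bit 0: prefix='1' (no match yet)
Bit 1: prefix='10' -> emit 'a', reset
Bit 2: prefix='1' (no match yet)
Bit 3: prefix='11' -> emit 'k', reset
Bit 4: prefix='1' (no match yet)
Bit 5: prefix='10' -> emit 'a', reset
Bit 6: prefix='0' -> emit 'g', reset
Bit 7: prefix='1' (no match yet)
Bit 8: prefix='10' -> emit 'a', reset

Answer: 3 a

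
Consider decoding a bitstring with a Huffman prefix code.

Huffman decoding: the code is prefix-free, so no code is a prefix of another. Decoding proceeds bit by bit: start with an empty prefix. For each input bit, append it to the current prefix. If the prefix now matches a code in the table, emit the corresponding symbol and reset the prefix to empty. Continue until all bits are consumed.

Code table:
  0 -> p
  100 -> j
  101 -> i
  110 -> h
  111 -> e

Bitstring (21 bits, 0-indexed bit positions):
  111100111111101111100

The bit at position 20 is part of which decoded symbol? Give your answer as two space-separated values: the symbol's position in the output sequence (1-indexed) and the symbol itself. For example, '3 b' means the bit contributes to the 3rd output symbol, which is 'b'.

Bit 0: prefix='1' (no match yet)
Bit 1: prefix='11' (no match yet)
Bit 2: prefix='111' -> emit 'e', reset
Bit 3: prefix='1' (no match yet)
Bit 4: prefix='10' (no match yet)
Bit 5: prefix='100' -> emit 'j', reset
Bit 6: prefix='1' (no match yet)
Bit 7: prefix='11' (no match yet)
Bit 8: prefix='111' -> emit 'e', reset
Bit 9: prefix='1' (no match yet)
Bit 10: prefix='11' (no match yet)
Bit 11: prefix='111' -> emit 'e', reset
Bit 12: prefix='1' (no match yet)
Bit 13: prefix='10' (no match yet)
Bit 14: prefix='101' -> emit 'i', reset
Bit 15: prefix='1' (no match yet)
Bit 16: prefix='11' (no match yet)
Bit 17: prefix='111' -> emit 'e', reset
Bit 18: prefix='1' (no match yet)
Bit 19: prefix='10' (no match yet)
Bit 20: prefix='100' -> emit 'j', reset

Answer: 7 j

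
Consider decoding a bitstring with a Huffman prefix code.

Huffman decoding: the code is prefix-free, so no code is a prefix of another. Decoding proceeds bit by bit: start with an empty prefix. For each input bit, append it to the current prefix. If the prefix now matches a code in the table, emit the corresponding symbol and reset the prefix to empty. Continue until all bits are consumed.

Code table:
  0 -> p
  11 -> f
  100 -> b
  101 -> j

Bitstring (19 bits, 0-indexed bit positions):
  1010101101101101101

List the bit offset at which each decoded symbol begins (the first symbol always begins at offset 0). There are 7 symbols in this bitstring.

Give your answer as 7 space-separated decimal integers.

Answer: 0 3 4 7 10 13 16

Derivation:
Bit 0: prefix='1' (no match yet)
Bit 1: prefix='10' (no match yet)
Bit 2: prefix='101' -> emit 'j', reset
Bit 3: prefix='0' -> emit 'p', reset
Bit 4: prefix='1' (no match yet)
Bit 5: prefix='10' (no match yet)
Bit 6: prefix='101' -> emit 'j', reset
Bit 7: prefix='1' (no match yet)
Bit 8: prefix='10' (no match yet)
Bit 9: prefix='101' -> emit 'j', reset
Bit 10: prefix='1' (no match yet)
Bit 11: prefix='10' (no match yet)
Bit 12: prefix='101' -> emit 'j', reset
Bit 13: prefix='1' (no match yet)
Bit 14: prefix='10' (no match yet)
Bit 15: prefix='101' -> emit 'j', reset
Bit 16: prefix='1' (no match yet)
Bit 17: prefix='10' (no match yet)
Bit 18: prefix='101' -> emit 'j', reset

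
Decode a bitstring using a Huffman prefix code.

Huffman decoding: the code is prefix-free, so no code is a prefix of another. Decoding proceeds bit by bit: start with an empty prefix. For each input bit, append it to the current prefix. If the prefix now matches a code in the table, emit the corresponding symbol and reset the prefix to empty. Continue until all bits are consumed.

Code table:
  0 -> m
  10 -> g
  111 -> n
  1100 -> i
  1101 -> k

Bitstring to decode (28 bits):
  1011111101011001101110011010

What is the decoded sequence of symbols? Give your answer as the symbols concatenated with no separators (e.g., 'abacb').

Bit 0: prefix='1' (no match yet)
Bit 1: prefix='10' -> emit 'g', reset
Bit 2: prefix='1' (no match yet)
Bit 3: prefix='11' (no match yet)
Bit 4: prefix='111' -> emit 'n', reset
Bit 5: prefix='1' (no match yet)
Bit 6: prefix='11' (no match yet)
Bit 7: prefix='111' -> emit 'n', reset
Bit 8: prefix='0' -> emit 'm', reset
Bit 9: prefix='1' (no match yet)
Bit 10: prefix='10' -> emit 'g', reset
Bit 11: prefix='1' (no match yet)
Bit 12: prefix='11' (no match yet)
Bit 13: prefix='110' (no match yet)
Bit 14: prefix='1100' -> emit 'i', reset
Bit 15: prefix='1' (no match yet)
Bit 16: prefix='11' (no match yet)
Bit 17: prefix='110' (no match yet)
Bit 18: prefix='1101' -> emit 'k', reset
Bit 19: prefix='1' (no match yet)
Bit 20: prefix='11' (no match yet)
Bit 21: prefix='110' (no match yet)
Bit 22: prefix='1100' -> emit 'i', reset
Bit 23: prefix='1' (no match yet)
Bit 24: prefix='11' (no match yet)
Bit 25: prefix='110' (no match yet)
Bit 26: prefix='1101' -> emit 'k', reset
Bit 27: prefix='0' -> emit 'm', reset

Answer: gnnmgikikm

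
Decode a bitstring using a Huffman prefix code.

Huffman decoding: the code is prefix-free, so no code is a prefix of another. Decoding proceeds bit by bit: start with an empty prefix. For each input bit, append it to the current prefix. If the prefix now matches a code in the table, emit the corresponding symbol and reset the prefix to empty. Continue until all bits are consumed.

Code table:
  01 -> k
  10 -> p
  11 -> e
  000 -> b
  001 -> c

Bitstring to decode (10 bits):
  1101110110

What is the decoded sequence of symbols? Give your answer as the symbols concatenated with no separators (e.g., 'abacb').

Answer: ekekp

Derivation:
Bit 0: prefix='1' (no match yet)
Bit 1: prefix='11' -> emit 'e', reset
Bit 2: prefix='0' (no match yet)
Bit 3: prefix='01' -> emit 'k', reset
Bit 4: prefix='1' (no match yet)
Bit 5: prefix='11' -> emit 'e', reset
Bit 6: prefix='0' (no match yet)
Bit 7: prefix='01' -> emit 'k', reset
Bit 8: prefix='1' (no match yet)
Bit 9: prefix='10' -> emit 'p', reset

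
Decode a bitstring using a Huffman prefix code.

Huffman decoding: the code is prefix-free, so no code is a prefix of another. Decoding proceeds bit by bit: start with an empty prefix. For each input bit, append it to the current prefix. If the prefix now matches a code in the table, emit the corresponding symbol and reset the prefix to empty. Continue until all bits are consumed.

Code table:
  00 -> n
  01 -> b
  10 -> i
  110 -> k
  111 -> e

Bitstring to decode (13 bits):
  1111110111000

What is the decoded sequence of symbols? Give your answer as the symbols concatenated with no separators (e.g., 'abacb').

Answer: eebkn

Derivation:
Bit 0: prefix='1' (no match yet)
Bit 1: prefix='11' (no match yet)
Bit 2: prefix='111' -> emit 'e', reset
Bit 3: prefix='1' (no match yet)
Bit 4: prefix='11' (no match yet)
Bit 5: prefix='111' -> emit 'e', reset
Bit 6: prefix='0' (no match yet)
Bit 7: prefix='01' -> emit 'b', reset
Bit 8: prefix='1' (no match yet)
Bit 9: prefix='11' (no match yet)
Bit 10: prefix='110' -> emit 'k', reset
Bit 11: prefix='0' (no match yet)
Bit 12: prefix='00' -> emit 'n', reset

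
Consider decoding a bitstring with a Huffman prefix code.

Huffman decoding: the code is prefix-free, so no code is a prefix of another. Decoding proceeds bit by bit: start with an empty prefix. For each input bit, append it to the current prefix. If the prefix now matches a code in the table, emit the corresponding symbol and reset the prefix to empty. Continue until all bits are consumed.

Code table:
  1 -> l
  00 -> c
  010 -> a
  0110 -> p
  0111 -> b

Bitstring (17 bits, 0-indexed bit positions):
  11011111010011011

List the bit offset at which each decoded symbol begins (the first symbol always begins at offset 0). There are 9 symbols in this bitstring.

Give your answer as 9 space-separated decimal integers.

Bit 0: prefix='1' -> emit 'l', reset
Bit 1: prefix='1' -> emit 'l', reset
Bit 2: prefix='0' (no match yet)
Bit 3: prefix='01' (no match yet)
Bit 4: prefix='011' (no match yet)
Bit 5: prefix='0111' -> emit 'b', reset
Bit 6: prefix='1' -> emit 'l', reset
Bit 7: prefix='1' -> emit 'l', reset
Bit 8: prefix='0' (no match yet)
Bit 9: prefix='01' (no match yet)
Bit 10: prefix='010' -> emit 'a', reset
Bit 11: prefix='0' (no match yet)
Bit 12: prefix='01' (no match yet)
Bit 13: prefix='011' (no match yet)
Bit 14: prefix='0110' -> emit 'p', reset
Bit 15: prefix='1' -> emit 'l', reset
Bit 16: prefix='1' -> emit 'l', reset

Answer: 0 1 2 6 7 8 11 15 16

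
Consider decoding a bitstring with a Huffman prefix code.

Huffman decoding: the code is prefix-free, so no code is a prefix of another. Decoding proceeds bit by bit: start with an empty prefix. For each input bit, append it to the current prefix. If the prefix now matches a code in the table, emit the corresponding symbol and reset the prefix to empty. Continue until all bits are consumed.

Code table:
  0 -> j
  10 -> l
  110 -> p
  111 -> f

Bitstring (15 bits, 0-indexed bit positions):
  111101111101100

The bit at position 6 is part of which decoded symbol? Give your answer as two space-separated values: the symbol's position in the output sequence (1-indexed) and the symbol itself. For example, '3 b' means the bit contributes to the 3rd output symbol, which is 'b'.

Bit 0: prefix='1' (no match yet)
Bit 1: prefix='11' (no match yet)
Bit 2: prefix='111' -> emit 'f', reset
Bit 3: prefix='1' (no match yet)
Bit 4: prefix='10' -> emit 'l', reset
Bit 5: prefix='1' (no match yet)
Bit 6: prefix='11' (no match yet)
Bit 7: prefix='111' -> emit 'f', reset
Bit 8: prefix='1' (no match yet)
Bit 9: prefix='11' (no match yet)
Bit 10: prefix='110' -> emit 'p', reset

Answer: 3 f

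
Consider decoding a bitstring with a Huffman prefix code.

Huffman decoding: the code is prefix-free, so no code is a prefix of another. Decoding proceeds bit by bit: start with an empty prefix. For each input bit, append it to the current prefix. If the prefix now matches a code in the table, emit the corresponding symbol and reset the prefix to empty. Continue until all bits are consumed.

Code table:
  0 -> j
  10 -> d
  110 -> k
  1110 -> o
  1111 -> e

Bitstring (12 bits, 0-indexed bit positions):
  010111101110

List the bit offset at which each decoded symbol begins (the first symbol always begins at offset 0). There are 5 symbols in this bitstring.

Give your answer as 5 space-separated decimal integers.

Bit 0: prefix='0' -> emit 'j', reset
Bit 1: prefix='1' (no match yet)
Bit 2: prefix='10' -> emit 'd', reset
Bit 3: prefix='1' (no match yet)
Bit 4: prefix='11' (no match yet)
Bit 5: prefix='111' (no match yet)
Bit 6: prefix='1111' -> emit 'e', reset
Bit 7: prefix='0' -> emit 'j', reset
Bit 8: prefix='1' (no match yet)
Bit 9: prefix='11' (no match yet)
Bit 10: prefix='111' (no match yet)
Bit 11: prefix='1110' -> emit 'o', reset

Answer: 0 1 3 7 8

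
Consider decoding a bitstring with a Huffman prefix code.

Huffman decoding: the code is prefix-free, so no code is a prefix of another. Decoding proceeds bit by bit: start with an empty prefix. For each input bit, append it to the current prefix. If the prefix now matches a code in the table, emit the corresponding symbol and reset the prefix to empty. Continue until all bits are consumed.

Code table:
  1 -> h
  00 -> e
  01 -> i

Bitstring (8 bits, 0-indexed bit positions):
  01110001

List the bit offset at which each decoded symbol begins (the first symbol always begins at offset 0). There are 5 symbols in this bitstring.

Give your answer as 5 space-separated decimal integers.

Answer: 0 2 3 4 6

Derivation:
Bit 0: prefix='0' (no match yet)
Bit 1: prefix='01' -> emit 'i', reset
Bit 2: prefix='1' -> emit 'h', reset
Bit 3: prefix='1' -> emit 'h', reset
Bit 4: prefix='0' (no match yet)
Bit 5: prefix='00' -> emit 'e', reset
Bit 6: prefix='0' (no match yet)
Bit 7: prefix='01' -> emit 'i', reset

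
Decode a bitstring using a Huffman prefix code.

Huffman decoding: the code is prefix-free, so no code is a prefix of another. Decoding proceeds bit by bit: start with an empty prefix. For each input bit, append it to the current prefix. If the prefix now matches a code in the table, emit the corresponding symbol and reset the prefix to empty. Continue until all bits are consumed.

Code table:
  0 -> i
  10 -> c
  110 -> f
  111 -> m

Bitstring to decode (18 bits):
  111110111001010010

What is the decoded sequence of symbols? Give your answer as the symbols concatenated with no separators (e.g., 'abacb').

Bit 0: prefix='1' (no match yet)
Bit 1: prefix='11' (no match yet)
Bit 2: prefix='111' -> emit 'm', reset
Bit 3: prefix='1' (no match yet)
Bit 4: prefix='11' (no match yet)
Bit 5: prefix='110' -> emit 'f', reset
Bit 6: prefix='1' (no match yet)
Bit 7: prefix='11' (no match yet)
Bit 8: prefix='111' -> emit 'm', reset
Bit 9: prefix='0' -> emit 'i', reset
Bit 10: prefix='0' -> emit 'i', reset
Bit 11: prefix='1' (no match yet)
Bit 12: prefix='10' -> emit 'c', reset
Bit 13: prefix='1' (no match yet)
Bit 14: prefix='10' -> emit 'c', reset
Bit 15: prefix='0' -> emit 'i', reset
Bit 16: prefix='1' (no match yet)
Bit 17: prefix='10' -> emit 'c', reset

Answer: mfmiiccic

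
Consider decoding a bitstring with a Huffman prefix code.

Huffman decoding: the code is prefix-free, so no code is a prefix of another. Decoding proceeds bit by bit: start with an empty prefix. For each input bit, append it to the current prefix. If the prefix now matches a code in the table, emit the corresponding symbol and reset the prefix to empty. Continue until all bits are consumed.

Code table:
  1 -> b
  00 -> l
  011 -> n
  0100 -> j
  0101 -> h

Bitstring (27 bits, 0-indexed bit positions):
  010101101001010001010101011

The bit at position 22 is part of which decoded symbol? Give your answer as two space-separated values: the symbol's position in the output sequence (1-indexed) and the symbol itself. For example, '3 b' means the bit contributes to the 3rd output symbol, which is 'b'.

Bit 0: prefix='0' (no match yet)
Bit 1: prefix='01' (no match yet)
Bit 2: prefix='010' (no match yet)
Bit 3: prefix='0101' -> emit 'h', reset
Bit 4: prefix='0' (no match yet)
Bit 5: prefix='01' (no match yet)
Bit 6: prefix='011' -> emit 'n', reset
Bit 7: prefix='0' (no match yet)
Bit 8: prefix='01' (no match yet)
Bit 9: prefix='010' (no match yet)
Bit 10: prefix='0100' -> emit 'j', reset
Bit 11: prefix='1' -> emit 'b', reset
Bit 12: prefix='0' (no match yet)
Bit 13: prefix='01' (no match yet)
Bit 14: prefix='010' (no match yet)
Bit 15: prefix='0100' -> emit 'j', reset
Bit 16: prefix='0' (no match yet)
Bit 17: prefix='01' (no match yet)
Bit 18: prefix='010' (no match yet)
Bit 19: prefix='0101' -> emit 'h', reset
Bit 20: prefix='0' (no match yet)
Bit 21: prefix='01' (no match yet)
Bit 22: prefix='010' (no match yet)
Bit 23: prefix='0101' -> emit 'h', reset
Bit 24: prefix='0' (no match yet)
Bit 25: prefix='01' (no match yet)
Bit 26: prefix='011' -> emit 'n', reset

Answer: 7 h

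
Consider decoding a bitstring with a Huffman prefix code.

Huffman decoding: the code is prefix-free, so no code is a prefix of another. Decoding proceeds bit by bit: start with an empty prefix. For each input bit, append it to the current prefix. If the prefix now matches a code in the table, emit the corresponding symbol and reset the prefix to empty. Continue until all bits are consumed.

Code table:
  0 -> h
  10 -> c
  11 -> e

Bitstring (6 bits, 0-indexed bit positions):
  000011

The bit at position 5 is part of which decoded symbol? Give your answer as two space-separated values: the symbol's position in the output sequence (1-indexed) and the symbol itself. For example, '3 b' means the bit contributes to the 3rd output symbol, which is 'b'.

Answer: 5 e

Derivation:
Bit 0: prefix='0' -> emit 'h', reset
Bit 1: prefix='0' -> emit 'h', reset
Bit 2: prefix='0' -> emit 'h', reset
Bit 3: prefix='0' -> emit 'h', reset
Bit 4: prefix='1' (no match yet)
Bit 5: prefix='11' -> emit 'e', reset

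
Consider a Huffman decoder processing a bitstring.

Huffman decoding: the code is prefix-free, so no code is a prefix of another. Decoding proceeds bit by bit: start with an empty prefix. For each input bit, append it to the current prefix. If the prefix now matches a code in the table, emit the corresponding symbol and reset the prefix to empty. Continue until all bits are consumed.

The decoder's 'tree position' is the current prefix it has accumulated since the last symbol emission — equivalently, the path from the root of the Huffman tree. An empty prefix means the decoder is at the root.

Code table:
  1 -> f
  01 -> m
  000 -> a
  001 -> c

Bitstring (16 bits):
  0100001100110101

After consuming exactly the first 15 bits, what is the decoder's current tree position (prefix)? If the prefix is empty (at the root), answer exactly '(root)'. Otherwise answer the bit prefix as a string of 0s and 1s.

Bit 0: prefix='0' (no match yet)
Bit 1: prefix='01' -> emit 'm', reset
Bit 2: prefix='0' (no match yet)
Bit 3: prefix='00' (no match yet)
Bit 4: prefix='000' -> emit 'a', reset
Bit 5: prefix='0' (no match yet)
Bit 6: prefix='01' -> emit 'm', reset
Bit 7: prefix='1' -> emit 'f', reset
Bit 8: prefix='0' (no match yet)
Bit 9: prefix='00' (no match yet)
Bit 10: prefix='001' -> emit 'c', reset
Bit 11: prefix='1' -> emit 'f', reset
Bit 12: prefix='0' (no match yet)
Bit 13: prefix='01' -> emit 'm', reset
Bit 14: prefix='0' (no match yet)

Answer: 0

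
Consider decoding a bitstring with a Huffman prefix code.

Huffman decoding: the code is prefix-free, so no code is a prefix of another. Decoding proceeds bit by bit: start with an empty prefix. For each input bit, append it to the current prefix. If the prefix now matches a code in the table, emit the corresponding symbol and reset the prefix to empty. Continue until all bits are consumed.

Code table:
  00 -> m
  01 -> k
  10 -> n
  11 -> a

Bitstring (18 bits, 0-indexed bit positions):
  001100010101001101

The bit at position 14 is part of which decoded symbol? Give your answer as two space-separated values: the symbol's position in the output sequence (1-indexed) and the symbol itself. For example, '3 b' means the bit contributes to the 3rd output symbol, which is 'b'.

Bit 0: prefix='0' (no match yet)
Bit 1: prefix='00' -> emit 'm', reset
Bit 2: prefix='1' (no match yet)
Bit 3: prefix='11' -> emit 'a', reset
Bit 4: prefix='0' (no match yet)
Bit 5: prefix='00' -> emit 'm', reset
Bit 6: prefix='0' (no match yet)
Bit 7: prefix='01' -> emit 'k', reset
Bit 8: prefix='0' (no match yet)
Bit 9: prefix='01' -> emit 'k', reset
Bit 10: prefix='0' (no match yet)
Bit 11: prefix='01' -> emit 'k', reset
Bit 12: prefix='0' (no match yet)
Bit 13: prefix='00' -> emit 'm', reset
Bit 14: prefix='1' (no match yet)
Bit 15: prefix='11' -> emit 'a', reset
Bit 16: prefix='0' (no match yet)
Bit 17: prefix='01' -> emit 'k', reset

Answer: 8 a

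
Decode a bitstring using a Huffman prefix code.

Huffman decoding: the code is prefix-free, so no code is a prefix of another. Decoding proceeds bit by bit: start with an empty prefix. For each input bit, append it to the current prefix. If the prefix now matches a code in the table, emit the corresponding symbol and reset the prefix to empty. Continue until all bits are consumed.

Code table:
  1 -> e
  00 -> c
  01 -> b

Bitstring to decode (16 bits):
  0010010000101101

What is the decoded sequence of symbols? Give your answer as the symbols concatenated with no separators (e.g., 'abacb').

Bit 0: prefix='0' (no match yet)
Bit 1: prefix='00' -> emit 'c', reset
Bit 2: prefix='1' -> emit 'e', reset
Bit 3: prefix='0' (no match yet)
Bit 4: prefix='00' -> emit 'c', reset
Bit 5: prefix='1' -> emit 'e', reset
Bit 6: prefix='0' (no match yet)
Bit 7: prefix='00' -> emit 'c', reset
Bit 8: prefix='0' (no match yet)
Bit 9: prefix='00' -> emit 'c', reset
Bit 10: prefix='1' -> emit 'e', reset
Bit 11: prefix='0' (no match yet)
Bit 12: prefix='01' -> emit 'b', reset
Bit 13: prefix='1' -> emit 'e', reset
Bit 14: prefix='0' (no match yet)
Bit 15: prefix='01' -> emit 'b', reset

Answer: cececcebeb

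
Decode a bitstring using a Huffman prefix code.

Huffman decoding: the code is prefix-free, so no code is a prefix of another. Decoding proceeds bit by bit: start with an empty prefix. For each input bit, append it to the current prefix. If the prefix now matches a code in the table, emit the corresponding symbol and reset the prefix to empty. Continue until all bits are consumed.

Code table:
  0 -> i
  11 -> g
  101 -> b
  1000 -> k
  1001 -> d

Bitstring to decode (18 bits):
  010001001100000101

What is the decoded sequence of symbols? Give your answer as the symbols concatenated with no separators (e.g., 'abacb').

Bit 0: prefix='0' -> emit 'i', reset
Bit 1: prefix='1' (no match yet)
Bit 2: prefix='10' (no match yet)
Bit 3: prefix='100' (no match yet)
Bit 4: prefix='1000' -> emit 'k', reset
Bit 5: prefix='1' (no match yet)
Bit 6: prefix='10' (no match yet)
Bit 7: prefix='100' (no match yet)
Bit 8: prefix='1001' -> emit 'd', reset
Bit 9: prefix='1' (no match yet)
Bit 10: prefix='10' (no match yet)
Bit 11: prefix='100' (no match yet)
Bit 12: prefix='1000' -> emit 'k', reset
Bit 13: prefix='0' -> emit 'i', reset
Bit 14: prefix='0' -> emit 'i', reset
Bit 15: prefix='1' (no match yet)
Bit 16: prefix='10' (no match yet)
Bit 17: prefix='101' -> emit 'b', reset

Answer: ikdkiib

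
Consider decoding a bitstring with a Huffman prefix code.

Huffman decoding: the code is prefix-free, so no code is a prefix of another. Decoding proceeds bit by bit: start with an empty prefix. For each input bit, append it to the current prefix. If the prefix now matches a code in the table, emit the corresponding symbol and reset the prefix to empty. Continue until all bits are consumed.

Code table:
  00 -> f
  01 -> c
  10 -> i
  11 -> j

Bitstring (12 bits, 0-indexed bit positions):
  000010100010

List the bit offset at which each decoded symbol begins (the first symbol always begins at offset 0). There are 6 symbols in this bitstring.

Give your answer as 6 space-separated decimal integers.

Answer: 0 2 4 6 8 10

Derivation:
Bit 0: prefix='0' (no match yet)
Bit 1: prefix='00' -> emit 'f', reset
Bit 2: prefix='0' (no match yet)
Bit 3: prefix='00' -> emit 'f', reset
Bit 4: prefix='1' (no match yet)
Bit 5: prefix='10' -> emit 'i', reset
Bit 6: prefix='1' (no match yet)
Bit 7: prefix='10' -> emit 'i', reset
Bit 8: prefix='0' (no match yet)
Bit 9: prefix='00' -> emit 'f', reset
Bit 10: prefix='1' (no match yet)
Bit 11: prefix='10' -> emit 'i', reset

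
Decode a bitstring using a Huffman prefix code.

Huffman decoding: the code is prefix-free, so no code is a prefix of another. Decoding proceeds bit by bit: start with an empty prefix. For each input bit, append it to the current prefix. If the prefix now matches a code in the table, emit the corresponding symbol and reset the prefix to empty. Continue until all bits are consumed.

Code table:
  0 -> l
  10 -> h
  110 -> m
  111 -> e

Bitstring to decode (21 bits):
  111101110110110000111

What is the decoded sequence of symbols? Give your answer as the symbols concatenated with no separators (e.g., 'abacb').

Bit 0: prefix='1' (no match yet)
Bit 1: prefix='11' (no match yet)
Bit 2: prefix='111' -> emit 'e', reset
Bit 3: prefix='1' (no match yet)
Bit 4: prefix='10' -> emit 'h', reset
Bit 5: prefix='1' (no match yet)
Bit 6: prefix='11' (no match yet)
Bit 7: prefix='111' -> emit 'e', reset
Bit 8: prefix='0' -> emit 'l', reset
Bit 9: prefix='1' (no match yet)
Bit 10: prefix='11' (no match yet)
Bit 11: prefix='110' -> emit 'm', reset
Bit 12: prefix='1' (no match yet)
Bit 13: prefix='11' (no match yet)
Bit 14: prefix='110' -> emit 'm', reset
Bit 15: prefix='0' -> emit 'l', reset
Bit 16: prefix='0' -> emit 'l', reset
Bit 17: prefix='0' -> emit 'l', reset
Bit 18: prefix='1' (no match yet)
Bit 19: prefix='11' (no match yet)
Bit 20: prefix='111' -> emit 'e', reset

Answer: ehelmmllle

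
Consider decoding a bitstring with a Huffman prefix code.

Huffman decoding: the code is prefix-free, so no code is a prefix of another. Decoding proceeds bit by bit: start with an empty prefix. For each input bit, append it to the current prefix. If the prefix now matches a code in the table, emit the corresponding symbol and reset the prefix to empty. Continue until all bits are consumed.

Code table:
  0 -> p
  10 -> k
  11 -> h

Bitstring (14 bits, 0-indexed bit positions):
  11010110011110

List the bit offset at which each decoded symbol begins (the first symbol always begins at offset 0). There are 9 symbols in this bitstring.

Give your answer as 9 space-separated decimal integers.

Answer: 0 2 3 5 7 8 9 11 13

Derivation:
Bit 0: prefix='1' (no match yet)
Bit 1: prefix='11' -> emit 'h', reset
Bit 2: prefix='0' -> emit 'p', reset
Bit 3: prefix='1' (no match yet)
Bit 4: prefix='10' -> emit 'k', reset
Bit 5: prefix='1' (no match yet)
Bit 6: prefix='11' -> emit 'h', reset
Bit 7: prefix='0' -> emit 'p', reset
Bit 8: prefix='0' -> emit 'p', reset
Bit 9: prefix='1' (no match yet)
Bit 10: prefix='11' -> emit 'h', reset
Bit 11: prefix='1' (no match yet)
Bit 12: prefix='11' -> emit 'h', reset
Bit 13: prefix='0' -> emit 'p', reset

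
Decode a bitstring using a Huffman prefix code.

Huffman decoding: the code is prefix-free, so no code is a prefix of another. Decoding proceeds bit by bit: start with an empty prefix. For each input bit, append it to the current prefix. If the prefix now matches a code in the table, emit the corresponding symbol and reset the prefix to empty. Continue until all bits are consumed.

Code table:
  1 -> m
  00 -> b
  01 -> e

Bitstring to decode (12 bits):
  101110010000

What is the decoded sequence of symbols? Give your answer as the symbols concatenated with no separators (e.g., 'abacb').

Bit 0: prefix='1' -> emit 'm', reset
Bit 1: prefix='0' (no match yet)
Bit 2: prefix='01' -> emit 'e', reset
Bit 3: prefix='1' -> emit 'm', reset
Bit 4: prefix='1' -> emit 'm', reset
Bit 5: prefix='0' (no match yet)
Bit 6: prefix='00' -> emit 'b', reset
Bit 7: prefix='1' -> emit 'm', reset
Bit 8: prefix='0' (no match yet)
Bit 9: prefix='00' -> emit 'b', reset
Bit 10: prefix='0' (no match yet)
Bit 11: prefix='00' -> emit 'b', reset

Answer: memmbmbb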